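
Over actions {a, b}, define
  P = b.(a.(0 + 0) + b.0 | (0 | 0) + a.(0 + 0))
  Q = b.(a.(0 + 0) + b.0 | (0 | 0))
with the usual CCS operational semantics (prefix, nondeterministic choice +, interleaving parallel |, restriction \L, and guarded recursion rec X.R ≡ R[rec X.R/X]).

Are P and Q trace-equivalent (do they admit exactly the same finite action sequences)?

YES

Reachable graph of P (4 states):
  s0 = b.(a.(0 + 0) + b.0 | (0 | 0) + a.(0 + 0)) :: ··b··> s1
  s1 = a.(0 + 0) + b.0 | (0 | 0) + a.(0 + 0) :: ··a··> s2, ··b··> s3
  s2 = 0 + 0 :: ∅
  s3 = 0 | (0 | 0) :: ∅
Reachable graph of Q (4 states):
  t0 = b.(a.(0 + 0) + b.0 | (0 | 0)) :: ··b··> t1
  t1 = a.(0 + 0) + b.0 | (0 | 0) :: ··a··> t2, ··b··> t3
  t2 = 0 + 0 :: ∅
  t3 = 0 | (0 | 0) :: ∅
Partition-refinement fixed point:
  B0 = {s0, t0}
  B1 = {s1, t1}
  B2 = {s2, s3, t2, t3}
s0 ∈ B0, t0 ∈ B0 → same block
Bisimilar ⇒ trace-equivalent.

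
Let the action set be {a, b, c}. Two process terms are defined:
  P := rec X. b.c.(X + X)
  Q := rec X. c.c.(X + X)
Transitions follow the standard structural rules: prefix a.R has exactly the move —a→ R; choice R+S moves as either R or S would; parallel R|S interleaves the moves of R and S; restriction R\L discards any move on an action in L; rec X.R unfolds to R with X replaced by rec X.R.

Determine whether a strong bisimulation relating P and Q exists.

Reachable graph of P (3 states):
  m0 = rec X. b.c.(X + X) | --b--▸ m1
  m1 = c.((rec X. b.c.(X + X)) + (rec X. b.c.(X + X))) | --c--▸ m2
  m2 = (rec X. b.c.(X + X)) + (rec X. b.c.(X + X)) | --b--▸ m1
Reachable graph of Q (3 states):
  n0 = rec X. c.c.(X + X) | --c--▸ n1
  n1 = c.((rec X. c.c.(X + X)) + (rec X. c.c.(X + X))) | --c--▸ n2
  n2 = (rec X. c.c.(X + X)) + (rec X. c.c.(X + X)) | --c--▸ n1
Coarsest stable partition (strong bisimilarity classes):
  B0 = {m0, m2}
  B1 = {m1}
  B2 = {n0, n1, n2}
m0 ∈ B0, n0 ∈ B2 → different blocks

NO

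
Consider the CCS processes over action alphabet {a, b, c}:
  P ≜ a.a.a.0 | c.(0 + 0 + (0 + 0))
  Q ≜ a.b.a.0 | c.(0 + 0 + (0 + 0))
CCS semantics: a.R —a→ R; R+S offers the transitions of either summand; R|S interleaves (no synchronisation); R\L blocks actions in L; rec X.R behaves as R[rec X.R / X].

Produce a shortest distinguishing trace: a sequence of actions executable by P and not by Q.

aa

P's transition system — 8 states:
  m0 = a.a.a.0 | c.(0 + 0 + (0 + 0)) | =a=> m1, =c=> m2
  m1 = a.a.0 | c.(0 + 0 + (0 + 0)) | =a=> m3, =c=> m4
  m2 = a.a.a.0 | (0 + 0 + (0 + 0)) | =a=> m4
  m3 = a.0 | c.(0 + 0 + (0 + 0)) | =a=> m5, =c=> m6
  m4 = a.a.0 | (0 + 0 + (0 + 0)) | =a=> m6
  m5 = 0 | c.(0 + 0 + (0 + 0)) | =c=> m7
  m6 = a.0 | (0 + 0 + (0 + 0)) | =a=> m7
  m7 = 0 | (0 + 0 + (0 + 0)) | (no moves)
Q's transition system — 8 states:
  n0 = a.b.a.0 | c.(0 + 0 + (0 + 0)) | =a=> n1, =c=> n2
  n1 = b.a.0 | c.(0 + 0 + (0 + 0)) | =b=> n3, =c=> n4
  n2 = a.b.a.0 | (0 + 0 + (0 + 0)) | =a=> n4
  n3 = a.0 | c.(0 + 0 + (0 + 0)) | =a=> n5, =c=> n6
  n4 = b.a.0 | (0 + 0 + (0 + 0)) | =b=> n6
  n5 = 0 | c.(0 + 0 + (0 + 0)) | =c=> n7
  n6 = a.0 | (0 + 0 + (0 + 0)) | =a=> n7
  n7 = 0 | (0 + 0 + (0 + 0)) | (no moves)
Run σ = ⟨aa⟩ on P: start {m0}
  step 1 (a): {m1}
  step 2 (a): {m3}
  P completes σ.
Run σ = ⟨aa⟩ on Q: start {n0}
  step 1 (a): {n1}
  step 2 (a): ∅ (Q stuck)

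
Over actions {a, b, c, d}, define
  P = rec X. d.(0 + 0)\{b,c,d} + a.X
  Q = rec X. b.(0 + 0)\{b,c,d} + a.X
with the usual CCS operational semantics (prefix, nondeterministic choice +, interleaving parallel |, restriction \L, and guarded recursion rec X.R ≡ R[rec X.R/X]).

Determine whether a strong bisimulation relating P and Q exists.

P's transition system — 2 states:
  u0 = rec X. d.(0 + 0)\{b,c,d} + a.X | -a-> u0, -d-> u1
  u1 = (0 + 0)\{b,c,d} | deadlocked
Q's transition system — 2 states:
  v0 = rec X. b.(0 + 0)\{b,c,d} + a.X | -a-> v0, -b-> v1
  v1 = (0 + 0)\{b,c,d} | deadlocked
Bisimilarity quotient blocks:
  B0 = {u0}
  B1 = {u1, v1}
  B2 = {v0}
u0 ∈ B0, v0 ∈ B2 → different blocks

NO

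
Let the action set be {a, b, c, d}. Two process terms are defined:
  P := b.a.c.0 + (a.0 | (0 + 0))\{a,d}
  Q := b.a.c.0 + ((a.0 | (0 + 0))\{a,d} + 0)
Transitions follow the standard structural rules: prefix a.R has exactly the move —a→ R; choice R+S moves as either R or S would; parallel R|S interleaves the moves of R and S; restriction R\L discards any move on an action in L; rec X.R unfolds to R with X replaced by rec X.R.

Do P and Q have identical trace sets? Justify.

traces(P) = traces(Q)

P's transition system — 4 states:
  m0 = b.a.c.0 + (a.0 | (0 + 0))\{a,d} ⊢ —b→ m1
  m1 = a.c.0 ⊢ —a→ m2
  m2 = c.0 ⊢ —c→ m3
  m3 = 0 ⊢ stopped
Q's transition system — 4 states:
  n0 = b.a.c.0 + ((a.0 | (0 + 0))\{a,d} + 0) ⊢ —b→ n1
  n1 = a.c.0 ⊢ —a→ n2
  n2 = c.0 ⊢ —c→ n3
  n3 = 0 ⊢ stopped
Partition-refinement fixed point:
  B0 = {m0, n0}
  B1 = {m1, n1}
  B2 = {m2, n2}
  B3 = {m3, n3}
m0 ∈ B0, n0 ∈ B0 → same block
Bisimilar ⇒ trace-equivalent.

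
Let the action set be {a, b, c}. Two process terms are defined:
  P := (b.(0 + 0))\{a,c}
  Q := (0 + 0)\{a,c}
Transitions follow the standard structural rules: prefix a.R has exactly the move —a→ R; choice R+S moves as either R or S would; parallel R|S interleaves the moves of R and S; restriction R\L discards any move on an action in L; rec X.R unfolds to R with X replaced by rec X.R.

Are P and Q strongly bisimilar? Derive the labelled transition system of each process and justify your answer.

LTS(P): 2 reachable states
  s0 = (b.(0 + 0))\{a,c} :: =b=> s1
  s1 = (0 + 0)\{a,c} :: stopped
LTS(Q): 1 reachable states
  t0 = (0 + 0)\{a,c} :: stopped
Partition-refinement fixed point:
  B0 = {s0}
  B1 = {s1, t0}
s0 ∈ B0, t0 ∈ B1 → different blocks

NO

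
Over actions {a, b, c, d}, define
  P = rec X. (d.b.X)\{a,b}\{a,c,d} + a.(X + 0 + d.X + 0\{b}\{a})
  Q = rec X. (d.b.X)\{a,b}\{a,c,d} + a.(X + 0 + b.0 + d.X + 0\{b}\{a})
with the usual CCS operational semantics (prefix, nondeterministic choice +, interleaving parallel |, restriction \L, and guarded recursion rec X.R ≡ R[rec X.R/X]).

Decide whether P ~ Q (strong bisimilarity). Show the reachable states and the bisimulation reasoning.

LTS(P): 2 reachable states
  p0 = rec X. (d.b.X)\{a,b}\{a,c,d} + a.(X + 0 + d.X + 0\{b}\{a}) has moves -a-> p1
  p1 = (rec X. (d.b.X)\{a,b}\{a,c,d} + a.(X + 0 + d.X + 0\{b}\{a})) + 0 + d.(rec X. (d.b.X)\{a,b}\{a,c,d} + a.(X + 0 + d.X + 0\{b}\{a})) + 0\{b}\{a} has moves -a-> p1, -d-> p0
LTS(Q): 3 reachable states
  q0 = rec X. (d.b.X)\{a,b}\{a,c,d} + a.(X + 0 + b.0 + d.X + 0\{b}\{a}) has moves -a-> q1
  q1 = (rec X. (d.b.X)\{a,b}\{a,c,d} + a.(X + 0 + b.0 + d.X + 0\{b}\{a})) + 0 + b.0 + d.(rec X. (d.b.X)\{a,b}\{a,c,d} + a.(X + 0 + b.0 + d.X + 0\{b}\{a})) + 0\{b}\{a} has moves -a-> q1, -b-> q2, -d-> q0
  q2 = 0 has moves stopped
Coarsest stable partition (strong bisimilarity classes):
  B0 = {p0}
  B1 = {p1}
  B2 = {q0}
  B3 = {q1}
  B4 = {q2}
p0 ∈ B0, q0 ∈ B2 → different blocks

P ≁ Q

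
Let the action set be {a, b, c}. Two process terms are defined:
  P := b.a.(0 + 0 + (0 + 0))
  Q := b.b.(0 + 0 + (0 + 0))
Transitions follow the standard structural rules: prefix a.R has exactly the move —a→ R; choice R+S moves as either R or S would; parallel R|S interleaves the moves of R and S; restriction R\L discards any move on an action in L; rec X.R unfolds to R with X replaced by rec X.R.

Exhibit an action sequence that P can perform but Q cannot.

LTS(P): 3 reachable states
  s0 = b.a.(0 + 0 + (0 + 0)) has moves ··b··> s1
  s1 = a.(0 + 0 + (0 + 0)) has moves ··a··> s2
  s2 = 0 + 0 + (0 + 0) has moves (no moves)
LTS(Q): 3 reachable states
  t0 = b.b.(0 + 0 + (0 + 0)) has moves ··b··> t1
  t1 = b.(0 + 0 + (0 + 0)) has moves ··b··> t2
  t2 = 0 + 0 + (0 + 0) has moves (no moves)
Trace ⟨ba⟩ through P, begin at {s0}:
  [1] b ⇒ {s1}
  [2] a ⇒ {s2}
  — P admits the full trace.
Trace ⟨ba⟩ through Q, begin at {t0}:
  [1] b ⇒ {t1}
  [2] a ⇒ no successor for Q

ba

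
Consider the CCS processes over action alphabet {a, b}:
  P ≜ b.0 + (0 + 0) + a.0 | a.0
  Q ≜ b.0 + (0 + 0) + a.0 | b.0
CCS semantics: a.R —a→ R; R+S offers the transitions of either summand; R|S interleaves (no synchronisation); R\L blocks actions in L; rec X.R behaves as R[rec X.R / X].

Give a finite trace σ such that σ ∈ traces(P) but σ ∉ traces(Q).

aa

LTS(P): 5 reachable states
  s0 = b.0 + (0 + 0) + a.0 | a.0 | ··a··> s1, ··a··> s2, ··b··> s3
  s1 = 0 | a.0 | ··a··> s4
  s2 = a.0 | 0 | ··a··> s4
  s3 = 0 | (no moves)
  s4 = 0 | 0 | (no moves)
LTS(Q): 5 reachable states
  t0 = b.0 + (0 + 0) + a.0 | b.0 | ··a··> t1, ··b··> t2, ··b··> t3
  t1 = 0 | b.0 | ··b··> t4
  t2 = 0 | (no moves)
  t3 = a.0 | 0 | ··a··> t4
  t4 = 0 | 0 | (no moves)
Run σ = ⟨aa⟩ on P: start {s0}
  [1] a ⇒ {s1, s2}
  [2] a ⇒ {s4}
  P completes σ.
Run σ = ⟨aa⟩ on Q: start {t0}
  [1] a ⇒ {t1}
  [2] a ⇒ ∅  — Q cannot continue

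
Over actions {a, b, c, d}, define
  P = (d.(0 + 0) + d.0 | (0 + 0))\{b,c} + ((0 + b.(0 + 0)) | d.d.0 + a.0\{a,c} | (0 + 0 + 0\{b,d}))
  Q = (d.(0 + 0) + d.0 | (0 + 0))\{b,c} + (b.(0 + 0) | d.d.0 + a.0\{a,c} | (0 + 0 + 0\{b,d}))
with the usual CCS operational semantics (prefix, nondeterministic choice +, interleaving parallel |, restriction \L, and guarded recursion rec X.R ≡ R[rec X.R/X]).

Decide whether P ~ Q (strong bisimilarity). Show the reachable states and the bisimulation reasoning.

P's transition system — 9 states:
  u0 = (d.(0 + 0) + d.0 | (0 + 0))\{b,c} + ((0 + b.(0 + 0)) | d.d.0 + a.0\{a,c} | (0 + 0 + 0\{b,d})) has moves —a→ u1, —b→ u2, —d→ u3, —d→ u4, —d→ u5
  u1 = 0\{a,c} | (0 + 0 + 0\{b,d}) has moves ∅
  u2 = (0 + 0) | d.d.0 has moves —d→ u6
  u3 = (0 + 0)\{b,c} has moves ∅
  u4 = (0 + b.(0 + 0)) | d.0 has moves —b→ u6, —d→ u7
  u5 = (0 | (0 + 0))\{b,c} has moves ∅
  u6 = (0 + 0) | d.0 has moves —d→ u8
  u7 = (0 + b.(0 + 0)) | 0 has moves —b→ u8
  u8 = (0 + 0) | 0 has moves ∅
Q's transition system — 9 states:
  v0 = (d.(0 + 0) + d.0 | (0 + 0))\{b,c} + (b.(0 + 0) | d.d.0 + a.0\{a,c} | (0 + 0 + 0\{b,d})) has moves —a→ v1, —b→ v2, —d→ v3, —d→ v4, —d→ v5
  v1 = 0\{a,c} | (0 + 0 + 0\{b,d}) has moves ∅
  v2 = (0 + 0) | d.d.0 has moves —d→ v6
  v3 = (0 + 0)\{b,c} has moves ∅
  v4 = (0 | (0 + 0))\{b,c} has moves ∅
  v5 = b.(0 + 0) | d.0 has moves —b→ v6, —d→ v7
  v6 = (0 + 0) | d.0 has moves —d→ v8
  v7 = b.(0 + 0) | 0 has moves —b→ v8
  v8 = (0 + 0) | 0 has moves ∅
Partition-refinement fixed point:
  B0 = {u0, v0}
  B1 = {u1, u3, u5, u8, v1, v3, v4, v8}
  B2 = {u2, v2}
  B3 = {u6, v6}
  B4 = {u4, v5}
  B5 = {u7, v7}
u0 ∈ B0, v0 ∈ B0 → same block

P ~ Q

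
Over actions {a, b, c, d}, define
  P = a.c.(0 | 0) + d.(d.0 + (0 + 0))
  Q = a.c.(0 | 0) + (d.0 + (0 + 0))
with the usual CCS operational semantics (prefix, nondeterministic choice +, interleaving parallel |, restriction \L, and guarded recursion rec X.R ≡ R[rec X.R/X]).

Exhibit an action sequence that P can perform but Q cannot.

dd

Reachable graph of P (5 states):
  p0 = a.c.(0 | 0) + d.(d.0 + (0 + 0)) | --a--▸ p1, --d--▸ p2
  p1 = c.(0 | 0) | --c--▸ p3
  p2 = d.0 + (0 + 0) | --d--▸ p4
  p3 = 0 | 0 | deadlocked
  p4 = 0 | deadlocked
Reachable graph of Q (4 states):
  q0 = a.c.(0 | 0) + (d.0 + (0 + 0)) | --a--▸ q1, --d--▸ q2
  q1 = c.(0 | 0) | --c--▸ q3
  q2 = 0 | deadlocked
  q3 = 0 | 0 | deadlocked
Trace ⟨dd⟩ through P, begin at {p0}:
  after d @ step 1: {p2}
  after d @ step 2: {p4}
  ✓ P
Trace ⟨dd⟩ through Q, begin at {q0}:
  after d @ step 1: {q2}
  after d @ step 2: ∅  — Q cannot continue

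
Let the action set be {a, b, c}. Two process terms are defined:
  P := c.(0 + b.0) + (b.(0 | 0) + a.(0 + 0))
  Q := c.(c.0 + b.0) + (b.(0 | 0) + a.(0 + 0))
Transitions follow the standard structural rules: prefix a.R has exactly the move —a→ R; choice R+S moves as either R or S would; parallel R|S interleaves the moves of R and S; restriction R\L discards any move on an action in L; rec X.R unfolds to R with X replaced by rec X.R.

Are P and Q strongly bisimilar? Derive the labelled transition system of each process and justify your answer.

LTS(P): 5 reachable states
  m0 = c.(0 + b.0) + (b.(0 | 0) + a.(0 + 0)) | -a-> m1, -b-> m2, -c-> m3
  m1 = 0 + 0 | (no moves)
  m2 = 0 | 0 | (no moves)
  m3 = 0 + b.0 | -b-> m4
  m4 = 0 | (no moves)
LTS(Q): 5 reachable states
  n0 = c.(c.0 + b.0) + (b.(0 | 0) + a.(0 + 0)) | -a-> n1, -b-> n2, -c-> n3
  n1 = 0 + 0 | (no moves)
  n2 = 0 | 0 | (no moves)
  n3 = c.0 + b.0 | -b-> n4, -c-> n4
  n4 = 0 | (no moves)
Coarsest stable partition (strong bisimilarity classes):
  B0 = {m0}
  B1 = {m1, m2, m4, n1, n2, n4}
  B2 = {m3}
  B3 = {n0}
  B4 = {n3}
m0 ∈ B0, n0 ∈ B3 → different blocks

P ≁ Q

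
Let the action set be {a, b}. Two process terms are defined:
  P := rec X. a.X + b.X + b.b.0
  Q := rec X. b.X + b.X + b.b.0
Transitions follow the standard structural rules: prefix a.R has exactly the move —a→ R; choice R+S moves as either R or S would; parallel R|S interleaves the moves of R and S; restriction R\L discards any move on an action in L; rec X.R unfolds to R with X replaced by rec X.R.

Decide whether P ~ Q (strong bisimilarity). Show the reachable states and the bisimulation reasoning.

P ≁ Q

LTS(P): 3 reachable states
  s0 = rec X. a.X + b.X + b.b.0 → =a=> s0, =b=> s0, =b=> s1
  s1 = b.0 → =b=> s2
  s2 = 0 → (no moves)
LTS(Q): 3 reachable states
  t0 = rec X. b.X + b.X + b.b.0 → =b=> t0, =b=> t1
  t1 = b.0 → =b=> t2
  t2 = 0 → (no moves)
Bisimilarity quotient blocks:
  B0 = {s0}
  B1 = {s1, t1}
  B2 = {s2, t2}
  B3 = {t0}
s0 ∈ B0, t0 ∈ B3 → different blocks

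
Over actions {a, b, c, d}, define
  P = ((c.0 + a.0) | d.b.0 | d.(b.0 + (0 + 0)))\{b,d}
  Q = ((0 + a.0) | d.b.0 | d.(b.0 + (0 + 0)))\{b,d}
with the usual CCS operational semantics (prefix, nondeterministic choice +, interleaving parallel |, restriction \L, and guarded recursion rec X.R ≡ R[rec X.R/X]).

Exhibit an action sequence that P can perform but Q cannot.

LTS(P): 2 reachable states
  u0 = ((c.0 + a.0) | d.b.0 | d.(b.0 + (0 + 0)))\{b,d} has moves --a--▸ u1, --c--▸ u1
  u1 = (0 | d.b.0 | d.(b.0 + (0 + 0)))\{b,d} has moves stopped
LTS(Q): 2 reachable states
  v0 = ((0 + a.0) | d.b.0 | d.(b.0 + (0 + 0)))\{b,d} has moves --a--▸ v1
  v1 = (0 | d.b.0 | d.(b.0 + (0 + 0)))\{b,d} has moves stopped
Run σ = ⟨c⟩ on P: start {u0}
  [1] c ⇒ {u1}
  ✓ P
Run σ = ⟨c⟩ on Q: start {v0}
  [1] c ⇒ no successor for Q

c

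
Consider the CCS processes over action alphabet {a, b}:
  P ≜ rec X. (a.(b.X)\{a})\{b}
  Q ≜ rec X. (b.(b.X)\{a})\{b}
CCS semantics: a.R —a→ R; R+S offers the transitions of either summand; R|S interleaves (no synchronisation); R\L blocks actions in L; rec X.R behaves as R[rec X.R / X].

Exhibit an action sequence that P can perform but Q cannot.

Reachable graph of P (2 states):
  s0 = rec X. (a.(b.X)\{a})\{b} has moves -a-> s1
  s1 = (b.(rec X. (a.(b.X)\{a})\{b}))\{a}\{b} has moves stopped
Reachable graph of Q (1 states):
  t0 = rec X. (b.(b.X)\{a})\{b} has moves stopped
Trace ⟨a⟩ through P, begin at {s0}:
  step 1 (a): {s1}
  — P admits the full trace.
Trace ⟨a⟩ through Q, begin at {t0}:
  step 1 (a): ∅  — Q cannot continue

a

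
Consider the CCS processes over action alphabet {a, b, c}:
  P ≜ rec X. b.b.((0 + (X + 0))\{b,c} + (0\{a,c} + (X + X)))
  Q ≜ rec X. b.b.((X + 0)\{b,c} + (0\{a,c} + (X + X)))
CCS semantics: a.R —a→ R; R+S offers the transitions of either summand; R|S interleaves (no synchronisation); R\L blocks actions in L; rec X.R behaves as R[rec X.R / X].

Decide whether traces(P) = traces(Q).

LTS(P): 3 reachable states
  u0 = rec X. b.b.((0 + (X + 0))\{b,c} + (0\{a,c} + (X + X))) → ··b··> u1
  u1 = b.((0 + ((rec X. b.b.((0 + (X + 0))\{b,c} + (0\{a,c} + (X + X)))) + 0))\{b,c} + (0\{a,c} + ((rec X. b.b.((0 + (X + 0))\{b,c} + (0\{a,c} + (X + X)))) + (rec X. b.b.((0 + (X + 0))\{b,c} + (0\{a,c} + (X + X))))))) → ··b··> u2
  u2 = (0 + ((rec X. b.b.((0 + (X + 0))\{b,c} + (0\{a,c} + (X + X)))) + 0))\{b,c} + (0\{a,c} + ((rec X. b.b.((0 + (X + 0))\{b,c} + (0\{a,c} + (X + X)))) + (rec X. b.b.((0 + (X + 0))\{b,c} + (0\{a,c} + (X + X)))))) → ··b··> u1
LTS(Q): 3 reachable states
  v0 = rec X. b.b.((X + 0)\{b,c} + (0\{a,c} + (X + X))) → ··b··> v1
  v1 = b.(((rec X. b.b.((X + 0)\{b,c} + (0\{a,c} + (X + X)))) + 0)\{b,c} + (0\{a,c} + ((rec X. b.b.((X + 0)\{b,c} + (0\{a,c} + (X + X)))) + (rec X. b.b.((X + 0)\{b,c} + (0\{a,c} + (X + X))))))) → ··b··> v2
  v2 = ((rec X. b.b.((X + 0)\{b,c} + (0\{a,c} + (X + X)))) + 0)\{b,c} + (0\{a,c} + ((rec X. b.b.((X + 0)\{b,c} + (0\{a,c} + (X + X)))) + (rec X. b.b.((X + 0)\{b,c} + (0\{a,c} + (X + X)))))) → ··b··> v1
Partition-refinement fixed point:
  B0 = {u0, u1, u2, v0, v1, v2}
u0 ∈ B0, v0 ∈ B0 → same block
Bisimilar ⇒ trace-equivalent.

traces(P) = traces(Q)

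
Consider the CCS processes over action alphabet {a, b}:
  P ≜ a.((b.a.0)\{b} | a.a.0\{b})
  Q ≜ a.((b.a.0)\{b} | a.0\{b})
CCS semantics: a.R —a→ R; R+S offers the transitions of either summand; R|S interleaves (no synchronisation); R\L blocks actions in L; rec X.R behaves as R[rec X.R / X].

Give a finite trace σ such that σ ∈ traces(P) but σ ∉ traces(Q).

P's transition system — 4 states:
  s0 = a.((b.a.0)\{b} | a.a.0\{b}) has moves =a=> s1
  s1 = (b.a.0)\{b} | a.a.0\{b} has moves =a=> s2
  s2 = (b.a.0)\{b} | a.0\{b} has moves =a=> s3
  s3 = (b.a.0)\{b} | 0\{b} has moves stopped
Q's transition system — 3 states:
  t0 = a.((b.a.0)\{b} | a.0\{b}) has moves =a=> t1
  t1 = (b.a.0)\{b} | a.0\{b} has moves =a=> t2
  t2 = (b.a.0)\{b} | 0\{b} has moves stopped
Trace ⟨aaa⟩ through P, begin at {s0}:
  after a @ step 1: {s1}
  after a @ step 2: {s2}
  after a @ step 3: {s3}
  — P admits the full trace.
Trace ⟨aaa⟩ through Q, begin at {t0}:
  after a @ step 1: {t1}
  after a @ step 2: {t2}
  after a @ step 3: ∅  — Q cannot continue

aaa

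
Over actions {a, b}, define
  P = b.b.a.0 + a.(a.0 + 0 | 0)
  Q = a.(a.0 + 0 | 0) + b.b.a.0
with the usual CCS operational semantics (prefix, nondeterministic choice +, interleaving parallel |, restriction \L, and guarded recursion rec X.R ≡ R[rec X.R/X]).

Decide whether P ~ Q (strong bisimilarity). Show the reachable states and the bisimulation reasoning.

LTS(P): 5 reachable states
  s0 = b.b.a.0 + a.(a.0 + 0 | 0) → --a--▸ s1, --b--▸ s2
  s1 = a.0 + 0 | 0 → --a--▸ s3
  s2 = b.a.0 → --b--▸ s4
  s3 = 0 → ·
  s4 = a.0 → --a--▸ s3
LTS(Q): 5 reachable states
  t0 = a.(a.0 + 0 | 0) + b.b.a.0 → --a--▸ t1, --b--▸ t2
  t1 = a.0 + 0 | 0 → --a--▸ t3
  t2 = b.a.0 → --b--▸ t4
  t3 = 0 → ·
  t4 = a.0 → --a--▸ t3
Bisimilarity quotient blocks:
  B0 = {s0, t0}
  B1 = {s1, s4, t1, t4}
  B2 = {s3, t3}
  B3 = {s2, t2}
s0 ∈ B0, t0 ∈ B0 → same block

P ~ Q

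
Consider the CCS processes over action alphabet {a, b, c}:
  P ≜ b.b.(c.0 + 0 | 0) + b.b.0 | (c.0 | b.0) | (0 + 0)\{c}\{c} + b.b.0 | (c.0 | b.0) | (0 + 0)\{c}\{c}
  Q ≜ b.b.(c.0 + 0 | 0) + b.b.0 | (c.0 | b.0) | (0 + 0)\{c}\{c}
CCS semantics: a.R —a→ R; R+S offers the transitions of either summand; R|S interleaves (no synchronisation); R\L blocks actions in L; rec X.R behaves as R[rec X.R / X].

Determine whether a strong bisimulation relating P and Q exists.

YES

P's transition system — 15 states:
  p0 = b.b.(c.0 + 0 | 0) + b.b.0 | (c.0 | b.0) | (0 + 0)\{c}\{c} + b.b.0 | (c.0 | b.0) | (0 + 0)\{c}\{c} :: -b-> p1, -b-> p2, -b-> p3, -c-> p4
  p1 = b.(c.0 + 0 | 0) :: -b-> p5
  p2 = b.0 | (c.0 | b.0) | (0 + 0)\{c}\{c} :: -b-> p6, -b-> p7, -c-> p8
  p3 = b.b.0 | (c.0 | 0) | (0 + 0)\{c}\{c} :: -b-> p7, -c-> p9
  p4 = b.b.0 | (0 | b.0) | (0 + 0)\{c}\{c} :: -b-> p8, -b-> p9
  p5 = c.0 + 0 | 0 :: -c-> p10
  p6 = 0 | (c.0 | b.0) | (0 + 0)\{c}\{c} :: -b-> p11, -c-> p12
  p7 = b.0 | (c.0 | 0) | (0 + 0)\{c}\{c} :: -b-> p11, -c-> p13
  p8 = b.0 | (0 | b.0) | (0 + 0)\{c}\{c} :: -b-> p12, -b-> p13
  p9 = b.b.0 | (0 | 0) | (0 + 0)\{c}\{c} :: -b-> p13
  p10 = 0 :: ∅
  p11 = 0 | (c.0 | 0) | (0 + 0)\{c}\{c} :: -c-> p14
  p12 = 0 | (0 | b.0) | (0 + 0)\{c}\{c} :: -b-> p14
  p13 = b.0 | (0 | 0) | (0 + 0)\{c}\{c} :: -b-> p14
  p14 = 0 | (0 | 0) | (0 + 0)\{c}\{c} :: ∅
Q's transition system — 15 states:
  q0 = b.b.(c.0 + 0 | 0) + b.b.0 | (c.0 | b.0) | (0 + 0)\{c}\{c} :: -b-> q1, -b-> q2, -b-> q3, -c-> q4
  q1 = b.(c.0 + 0 | 0) :: -b-> q5
  q2 = b.0 | (c.0 | b.0) | (0 + 0)\{c}\{c} :: -b-> q6, -b-> q7, -c-> q8
  q3 = b.b.0 | (c.0 | 0) | (0 + 0)\{c}\{c} :: -b-> q7, -c-> q9
  q4 = b.b.0 | (0 | b.0) | (0 + 0)\{c}\{c} :: -b-> q8, -b-> q9
  q5 = c.0 + 0 | 0 :: -c-> q10
  q6 = 0 | (c.0 | b.0) | (0 + 0)\{c}\{c} :: -b-> q11, -c-> q12
  q7 = b.0 | (c.0 | 0) | (0 + 0)\{c}\{c} :: -b-> q11, -c-> q13
  q8 = b.0 | (0 | b.0) | (0 + 0)\{c}\{c} :: -b-> q12, -b-> q13
  q9 = b.b.0 | (0 | 0) | (0 + 0)\{c}\{c} :: -b-> q13
  q10 = 0 :: ∅
  q11 = 0 | (c.0 | 0) | (0 + 0)\{c}\{c} :: -c-> q14
  q12 = 0 | (0 | b.0) | (0 + 0)\{c}\{c} :: -b-> q14
  q13 = b.0 | (0 | 0) | (0 + 0)\{c}\{c} :: -b-> q14
  q14 = 0 | (0 | 0) | (0 + 0)\{c}\{c} :: ∅
Partition-refinement fixed point:
  B0 = {p0, q0}
  B1 = {p1, q1}
  B2 = {p11, p5, q11, q5}
  B3 = {p10, p14, q10, q14}
  B4 = {p2, p3, q2, q3}
  B5 = {p6, p7, q6, q7}
  B6 = {p12, p13, q12, q13}
  B7 = {p8, p9, q8, q9}
  B8 = {p4, q4}
p0 ∈ B0, q0 ∈ B0 → same block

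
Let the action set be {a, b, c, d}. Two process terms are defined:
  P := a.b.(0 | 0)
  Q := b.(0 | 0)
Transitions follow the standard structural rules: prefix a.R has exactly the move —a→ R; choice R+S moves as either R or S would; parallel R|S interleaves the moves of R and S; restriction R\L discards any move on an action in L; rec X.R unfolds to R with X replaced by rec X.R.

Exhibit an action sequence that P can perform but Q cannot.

a

P's transition system — 3 states:
  s0 = a.b.(0 | 0) → —a→ s1
  s1 = b.(0 | 0) → —b→ s2
  s2 = 0 | 0 → ·
Q's transition system — 2 states:
  t0 = b.(0 | 0) → —b→ t1
  t1 = 0 | 0 → ·
Trace ⟨a⟩ through P, begin at {s0}:
  step 1 (a): {s1}
  ✓ P
Trace ⟨a⟩ through Q, begin at {t0}:
  step 1 (a): no successor for Q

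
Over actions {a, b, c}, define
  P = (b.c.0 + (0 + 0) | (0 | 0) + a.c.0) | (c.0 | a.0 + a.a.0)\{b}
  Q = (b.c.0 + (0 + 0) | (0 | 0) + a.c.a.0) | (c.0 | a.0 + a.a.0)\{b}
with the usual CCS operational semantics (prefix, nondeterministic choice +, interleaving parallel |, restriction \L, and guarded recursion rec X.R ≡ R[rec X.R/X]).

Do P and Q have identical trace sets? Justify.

P's transition system — 18 states:
  m0 = (b.c.0 + (0 + 0) | (0 | 0) + a.c.0) | (c.0 | a.0 + a.a.0)\{b} has moves -a-> m1, -a-> m2, -a-> m3, -b-> m3, -c-> m4
  m1 = (b.c.0 + (0 + 0) | (0 | 0) + a.c.0) | (a.0)\{b} has moves -a-> m5, -a-> m6, -b-> m6
  m2 = (b.c.0 + (0 + 0) | (0 | 0) + a.c.0) | (c.0 | 0)\{b} has moves -a-> m7, -b-> m7, -c-> m8
  m3 = c.0 | (c.0 | a.0 + a.a.0)\{b} has moves -a-> m6, -a-> m7, -c-> m10, -c-> m9
  m4 = (b.c.0 + (0 + 0) | (0 | 0) + a.c.0) | (0 | a.0)\{b} has moves -a-> m10, -a-> m8, -b-> m10
  m5 = (b.c.0 + (0 + 0) | (0 | 0) + a.c.0) | 0\{b} has moves -a-> m11, -b-> m11
  m6 = c.0 | (a.0)\{b} has moves -a-> m11, -c-> m12
  m7 = c.0 | (c.0 | 0)\{b} has moves -c-> m13, -c-> m14
  m8 = (b.c.0 + (0 + 0) | (0 | 0) + a.c.0) | (0 | 0)\{b} has moves -a-> m14, -b-> m14
  m9 = 0 | (c.0 | a.0 + a.a.0)\{b} has moves -a-> m12, -a-> m13, -c-> m15
  m10 = c.0 | (0 | a.0)\{b} has moves -a-> m14, -c-> m15
  m11 = c.0 | 0\{b} has moves -c-> m16
  m12 = 0 | (a.0)\{b} has moves -a-> m16
  m13 = 0 | (c.0 | 0)\{b} has moves -c-> m17
  m14 = c.0 | (0 | 0)\{b} has moves -c-> m17
  m15 = 0 | (0 | a.0)\{b} has moves -a-> m17
  m16 = 0 | 0\{b} has moves (no moves)
  m17 = 0 | (0 | 0)\{b} has moves (no moves)
Q's transition system — 30 states:
  n0 = (b.c.0 + (0 + 0) | (0 | 0) + a.c.a.0) | (c.0 | a.0 + a.a.0)\{b} has moves -a-> n1, -a-> n2, -a-> n3, -b-> n4, -c-> n5
  n1 = (b.c.0 + (0 + 0) | (0 | 0) + a.c.a.0) | (a.0)\{b} has moves -a-> n6, -a-> n7, -b-> n8
  n2 = (b.c.0 + (0 + 0) | (0 | 0) + a.c.a.0) | (c.0 | 0)\{b} has moves -a-> n9, -b-> n10, -c-> n11
  n3 = c.a.0 | (c.0 | a.0 + a.a.0)\{b} has moves -a-> n7, -a-> n9, -c-> n12, -c-> n13
  n4 = c.0 | (c.0 | a.0 + a.a.0)\{b} has moves -a-> n10, -a-> n8, -c-> n14, -c-> n15
  n5 = (b.c.0 + (0 + 0) | (0 | 0) + a.c.a.0) | (0 | a.0)\{b} has moves -a-> n11, -a-> n13, -b-> n15
  n6 = (b.c.0 + (0 + 0) | (0 | 0) + a.c.a.0) | 0\{b} has moves -a-> n16, -b-> n17
  n7 = c.a.0 | (a.0)\{b} has moves -a-> n16, -c-> n18
  n8 = c.0 | (a.0)\{b} has moves -a-> n17, -c-> n19
  n9 = c.a.0 | (c.0 | 0)\{b} has moves -c-> n20, -c-> n21
  n10 = c.0 | (c.0 | 0)\{b} has moves -c-> n22, -c-> n23
  n11 = (b.c.0 + (0 + 0) | (0 | 0) + a.c.a.0) | (0 | 0)\{b} has moves -a-> n21, -b-> n23
  n12 = a.0 | (c.0 | a.0 + a.a.0)\{b} has moves -a-> n14, -a-> n18, -a-> n20, -c-> n24
  n13 = c.a.0 | (0 | a.0)\{b} has moves -a-> n21, -c-> n24
  n14 = 0 | (c.0 | a.0 + a.a.0)\{b} has moves -a-> n19, -a-> n22, -c-> n25
  n15 = c.0 | (0 | a.0)\{b} has moves -a-> n23, -c-> n25
  n16 = c.a.0 | 0\{b} has moves -c-> n26
  n17 = c.0 | 0\{b} has moves -c-> n27
  n18 = a.0 | (a.0)\{b} has moves -a-> n19, -a-> n26
  n19 = 0 | (a.0)\{b} has moves -a-> n27
  n20 = a.0 | (c.0 | 0)\{b} has moves -a-> n22, -c-> n28
  n21 = c.a.0 | (0 | 0)\{b} has moves -c-> n28
  n22 = 0 | (c.0 | 0)\{b} has moves -c-> n29
  n23 = c.0 | (0 | 0)\{b} has moves -c-> n29
  n24 = a.0 | (0 | a.0)\{b} has moves -a-> n25, -a-> n28
  n25 = 0 | (0 | a.0)\{b} has moves -a-> n29
  n26 = a.0 | 0\{b} has moves -a-> n27
  n27 = 0 | 0\{b} has moves (no moves)
  n28 = a.0 | (0 | 0)\{b} has moves -a-> n29
  n29 = 0 | (0 | 0)\{b} has moves (no moves)
Executing aaaca from Q (initial set {n0}):
  after a @ step 1: {n1, n2, n3}
  after a @ step 2: {n6, n7, n9}
  after a @ step 3: {n16}
  after c @ step 4: {n26}
  after a @ step 5: {n27}
  — Q admits the full trace.
Executing aaaca from P (initial set {m0}):
  after a @ step 1: {m1, m2, m3}
  after a @ step 2: {m5, m6, m7}
  after a @ step 3: {m11}
  after c @ step 4: {m16}
  after a @ step 5: no successor for P

NO — witness ⟨aaaca⟩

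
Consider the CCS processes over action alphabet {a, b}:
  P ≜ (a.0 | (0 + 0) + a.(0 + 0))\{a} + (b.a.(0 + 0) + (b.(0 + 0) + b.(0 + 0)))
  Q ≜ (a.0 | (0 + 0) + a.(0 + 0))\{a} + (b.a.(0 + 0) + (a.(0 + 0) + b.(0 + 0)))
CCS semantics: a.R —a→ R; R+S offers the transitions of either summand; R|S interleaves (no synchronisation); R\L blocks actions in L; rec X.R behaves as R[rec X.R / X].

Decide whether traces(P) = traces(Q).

NO — witness ⟨a⟩

LTS(P): 3 reachable states
  s0 = (a.0 | (0 + 0) + a.(0 + 0))\{a} + (b.a.(0 + 0) + (b.(0 + 0) + b.(0 + 0))) | --b--▸ s1, --b--▸ s2
  s1 = 0 + 0 | stopped
  s2 = a.(0 + 0) | --a--▸ s1
LTS(Q): 3 reachable states
  t0 = (a.0 | (0 + 0) + a.(0 + 0))\{a} + (b.a.(0 + 0) + (a.(0 + 0) + b.(0 + 0))) | --a--▸ t1, --b--▸ t1, --b--▸ t2
  t1 = 0 + 0 | stopped
  t2 = a.(0 + 0) | --a--▸ t1
Executing a from Q (initial set {t0}):
  after a @ step 1: {t1}
  ✓ Q
Executing a from P (initial set {s0}):
  after a @ step 1: ∅  — P cannot continue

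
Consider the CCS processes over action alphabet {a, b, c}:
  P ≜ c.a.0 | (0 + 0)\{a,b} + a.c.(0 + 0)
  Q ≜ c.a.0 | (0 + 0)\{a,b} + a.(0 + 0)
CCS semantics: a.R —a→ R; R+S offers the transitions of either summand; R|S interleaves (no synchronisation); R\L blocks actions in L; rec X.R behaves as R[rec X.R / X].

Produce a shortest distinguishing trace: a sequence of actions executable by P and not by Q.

ac

LTS(P): 5 reachable states
  u0 = c.a.0 | (0 + 0)\{a,b} + a.c.(0 + 0) :: —a→ u1, —c→ u2
  u1 = c.(0 + 0) :: —c→ u3
  u2 = a.0 | (0 + 0)\{a,b} :: —a→ u4
  u3 = 0 + 0 :: ∅
  u4 = 0 | (0 + 0)\{a,b} :: ∅
LTS(Q): 4 reachable states
  v0 = c.a.0 | (0 + 0)\{a,b} + a.(0 + 0) :: —a→ v1, —c→ v2
  v1 = 0 + 0 :: ∅
  v2 = a.0 | (0 + 0)\{a,b} :: —a→ v3
  v3 = 0 | (0 + 0)\{a,b} :: ∅
Run σ = ⟨ac⟩ on P: start {u0}
  after a @ step 1: {u1}
  after c @ step 2: {u3}
  ✓ P
Run σ = ⟨ac⟩ on Q: start {v0}
  after a @ step 1: {v1}
  after c @ step 2: no successor for Q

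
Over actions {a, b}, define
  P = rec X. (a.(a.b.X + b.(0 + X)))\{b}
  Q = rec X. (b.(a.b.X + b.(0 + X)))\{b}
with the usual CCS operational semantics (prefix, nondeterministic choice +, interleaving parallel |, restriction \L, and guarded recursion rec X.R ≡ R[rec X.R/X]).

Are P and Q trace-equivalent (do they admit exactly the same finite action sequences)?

P's transition system — 3 states:
  u0 = rec X. (a.(a.b.X + b.(0 + X)))\{b} → -a-> u1
  u1 = (a.b.(rec X. (a.(a.b.X + b.(0 + X)))\{b}) + b.(0 + (rec X. (a.(a.b.X + b.(0 + X)))\{b})))\{b} → -a-> u2
  u2 = (b.(rec X. (a.(a.b.X + b.(0 + X)))\{b}))\{b} → stopped
Q's transition system — 1 states:
  v0 = rec X. (b.(a.b.X + b.(0 + X)))\{b} → stopped
Executing a from P (initial set {u0}):
  step 1 (a): {u1}
  — P admits the full trace.
Executing a from Q (initial set {v0}):
  step 1 (a): no successor for Q

trace-distinct — witness ⟨a⟩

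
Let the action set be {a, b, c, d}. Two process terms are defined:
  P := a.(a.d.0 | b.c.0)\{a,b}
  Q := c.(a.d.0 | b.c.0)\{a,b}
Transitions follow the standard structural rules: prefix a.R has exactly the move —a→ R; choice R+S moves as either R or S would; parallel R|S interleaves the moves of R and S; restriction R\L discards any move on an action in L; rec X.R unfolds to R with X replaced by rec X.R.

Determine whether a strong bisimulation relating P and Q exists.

Reachable graph of P (2 states):
  p0 = a.(a.d.0 | b.c.0)\{a,b} | =a=> p1
  p1 = (a.d.0 | b.c.0)\{a,b} | ∅
Reachable graph of Q (2 states):
  q0 = c.(a.d.0 | b.c.0)\{a,b} | =c=> q1
  q1 = (a.d.0 | b.c.0)\{a,b} | ∅
Partition-refinement fixed point:
  B0 = {p0}
  B1 = {p1, q1}
  B2 = {q0}
p0 ∈ B0, q0 ∈ B2 → different blocks

P ≁ Q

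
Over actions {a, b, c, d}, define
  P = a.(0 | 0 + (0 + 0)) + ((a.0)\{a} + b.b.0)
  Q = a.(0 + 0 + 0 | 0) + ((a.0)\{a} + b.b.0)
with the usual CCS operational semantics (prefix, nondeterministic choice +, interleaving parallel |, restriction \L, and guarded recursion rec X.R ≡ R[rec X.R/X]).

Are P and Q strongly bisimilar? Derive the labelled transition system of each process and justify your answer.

Reachable graph of P (4 states):
  p0 = a.(0 | 0 + (0 + 0)) + ((a.0)\{a} + b.b.0) :: ··a··> p1, ··b··> p2
  p1 = 0 | 0 + (0 + 0) :: stopped
  p2 = b.0 :: ··b··> p3
  p3 = 0 :: stopped
Reachable graph of Q (4 states):
  q0 = a.(0 + 0 + 0 | 0) + ((a.0)\{a} + b.b.0) :: ··a··> q1, ··b··> q2
  q1 = 0 + 0 + 0 | 0 :: stopped
  q2 = b.0 :: ··b··> q3
  q3 = 0 :: stopped
Partition-refinement fixed point:
  B0 = {p0, q0}
  B1 = {p1, p3, q1, q3}
  B2 = {p2, q2}
p0 ∈ B0, q0 ∈ B0 → same block

bisimilar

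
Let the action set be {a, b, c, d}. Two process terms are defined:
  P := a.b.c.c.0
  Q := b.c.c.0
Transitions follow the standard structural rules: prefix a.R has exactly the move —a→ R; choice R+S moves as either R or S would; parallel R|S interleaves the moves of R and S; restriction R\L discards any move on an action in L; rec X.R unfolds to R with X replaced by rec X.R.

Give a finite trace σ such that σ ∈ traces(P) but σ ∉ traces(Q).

a

P's transition system — 5 states:
  u0 = a.b.c.c.0 :: ··a··> u1
  u1 = b.c.c.0 :: ··b··> u2
  u2 = c.c.0 :: ··c··> u3
  u3 = c.0 :: ··c··> u4
  u4 = 0 :: (no moves)
Q's transition system — 4 states:
  v0 = b.c.c.0 :: ··b··> v1
  v1 = c.c.0 :: ··c··> v2
  v2 = c.0 :: ··c··> v3
  v3 = 0 :: (no moves)
Executing a from P (initial set {u0}):
  after a @ step 1: {u1}
  — P admits the full trace.
Executing a from Q (initial set {v0}):
  after a @ step 1: ∅  — Q cannot continue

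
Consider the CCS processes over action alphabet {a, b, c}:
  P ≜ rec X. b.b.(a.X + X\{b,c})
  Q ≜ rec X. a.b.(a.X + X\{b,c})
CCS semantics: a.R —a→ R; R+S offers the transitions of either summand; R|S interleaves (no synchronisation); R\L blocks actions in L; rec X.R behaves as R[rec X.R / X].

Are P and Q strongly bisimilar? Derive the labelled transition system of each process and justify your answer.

NO

LTS(P): 3 reachable states
  p0 = rec X. b.b.(a.X + X\{b,c}) ⊢ -b-> p1
  p1 = b.(a.(rec X. b.b.(a.X + X\{b,c})) + (rec X. b.b.(a.X + X\{b,c}))\{b,c}) ⊢ -b-> p2
  p2 = a.(rec X. b.b.(a.X + X\{b,c})) + (rec X. b.b.(a.X + X\{b,c}))\{b,c} ⊢ -a-> p0
LTS(Q): 4 reachable states
  q0 = rec X. a.b.(a.X + X\{b,c}) ⊢ -a-> q1
  q1 = b.(a.(rec X. a.b.(a.X + X\{b,c})) + (rec X. a.b.(a.X + X\{b,c}))\{b,c}) ⊢ -b-> q2
  q2 = a.(rec X. a.b.(a.X + X\{b,c})) + (rec X. a.b.(a.X + X\{b,c}))\{b,c} ⊢ -a-> q0, -a-> q3
  q3 = (b.(a.(rec X. a.b.(a.X + X\{b,c})) + (rec X. a.b.(a.X + X\{b,c}))\{b,c}))\{b,c} ⊢ ∅
Partition-refinement fixed point:
  B0 = {p0}
  B1 = {p1}
  B2 = {p2}
  B3 = {q0}
  B4 = {q1}
  B5 = {q2}
  B6 = {q3}
p0 ∈ B0, q0 ∈ B3 → different blocks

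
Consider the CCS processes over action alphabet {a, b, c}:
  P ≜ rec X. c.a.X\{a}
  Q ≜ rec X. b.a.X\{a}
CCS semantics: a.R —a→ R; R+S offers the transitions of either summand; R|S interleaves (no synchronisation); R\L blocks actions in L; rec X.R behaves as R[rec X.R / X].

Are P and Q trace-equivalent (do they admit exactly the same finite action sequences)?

Reachable graph of P (4 states):
  s0 = rec X. c.a.X\{a} :: —c→ s1
  s1 = a.(rec X. c.a.X\{a})\{a} :: —a→ s2
  s2 = (rec X. c.a.X\{a})\{a} :: —c→ s3
  s3 = (a.(rec X. c.a.X\{a})\{a})\{a} :: stopped
Reachable graph of Q (4 states):
  t0 = rec X. b.a.X\{a} :: —b→ t1
  t1 = a.(rec X. b.a.X\{a})\{a} :: —a→ t2
  t2 = (rec X. b.a.X\{a})\{a} :: —b→ t3
  t3 = (a.(rec X. b.a.X\{a})\{a})\{a} :: stopped
Trace ⟨c⟩ through P, begin at {s0}:
  step 1 (c): {s1}
  P completes σ.
Trace ⟨c⟩ through Q, begin at {t0}:
  step 1 (c): ∅  — Q cannot continue

NO — witness ⟨c⟩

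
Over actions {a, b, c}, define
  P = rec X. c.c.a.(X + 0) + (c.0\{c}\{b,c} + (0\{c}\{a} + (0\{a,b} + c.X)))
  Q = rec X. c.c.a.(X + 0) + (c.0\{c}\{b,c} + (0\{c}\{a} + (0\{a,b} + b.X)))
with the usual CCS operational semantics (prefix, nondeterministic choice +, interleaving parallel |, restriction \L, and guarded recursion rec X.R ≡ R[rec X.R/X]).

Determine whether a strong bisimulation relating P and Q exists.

LTS(P): 5 reachable states
  m0 = rec X. c.c.a.(X + 0) + (c.0\{c}\{b,c} + (0\{c}\{a} + (0\{a,b} + c.X))) ⊢ ··c··> m0, ··c··> m1, ··c··> m2
  m1 = 0\{c}\{b,c} ⊢ ·
  m2 = c.a.((rec X. c.c.a.(X + 0) + (c.0\{c}\{b,c} + (0\{c}\{a} + (0\{a,b} + c.X)))) + 0) ⊢ ··c··> m3
  m3 = a.((rec X. c.c.a.(X + 0) + (c.0\{c}\{b,c} + (0\{c}\{a} + (0\{a,b} + c.X)))) + 0) ⊢ ··a··> m4
  m4 = (rec X. c.c.a.(X + 0) + (c.0\{c}\{b,c} + (0\{c}\{a} + (0\{a,b} + c.X)))) + 0 ⊢ ··c··> m0, ··c··> m1, ··c··> m2
LTS(Q): 5 reachable states
  n0 = rec X. c.c.a.(X + 0) + (c.0\{c}\{b,c} + (0\{c}\{a} + (0\{a,b} + b.X))) ⊢ ··b··> n0, ··c··> n1, ··c··> n2
  n1 = 0\{c}\{b,c} ⊢ ·
  n2 = c.a.((rec X. c.c.a.(X + 0) + (c.0\{c}\{b,c} + (0\{c}\{a} + (0\{a,b} + b.X)))) + 0) ⊢ ··c··> n3
  n3 = a.((rec X. c.c.a.(X + 0) + (c.0\{c}\{b,c} + (0\{c}\{a} + (0\{a,b} + b.X)))) + 0) ⊢ ··a··> n4
  n4 = (rec X. c.c.a.(X + 0) + (c.0\{c}\{b,c} + (0\{c}\{a} + (0\{a,b} + b.X)))) + 0 ⊢ ··b··> n0, ··c··> n1, ··c··> n2
Bisimilarity quotient blocks:
  B0 = {m0, m4}
  B1 = {m1, n1}
  B2 = {m2}
  B3 = {m3}
  B4 = {n0, n4}
  B5 = {n2}
  B6 = {n3}
m0 ∈ B0, n0 ∈ B4 → different blocks

NO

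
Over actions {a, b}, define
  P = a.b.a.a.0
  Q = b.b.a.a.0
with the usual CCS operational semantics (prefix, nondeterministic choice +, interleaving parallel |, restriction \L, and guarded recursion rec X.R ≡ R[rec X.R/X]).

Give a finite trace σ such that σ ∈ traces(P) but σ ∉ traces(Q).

LTS(P): 5 reachable states
  p0 = a.b.a.a.0 ⊢ -a-> p1
  p1 = b.a.a.0 ⊢ -b-> p2
  p2 = a.a.0 ⊢ -a-> p3
  p3 = a.0 ⊢ -a-> p4
  p4 = 0 ⊢ ∅
LTS(Q): 5 reachable states
  q0 = b.b.a.a.0 ⊢ -b-> q1
  q1 = b.a.a.0 ⊢ -b-> q2
  q2 = a.a.0 ⊢ -a-> q3
  q3 = a.0 ⊢ -a-> q4
  q4 = 0 ⊢ ∅
Executing a from P (initial set {p0}):
  after a @ step 1: {p1}
  ✓ P
Executing a from Q (initial set {q0}):
  after a @ step 1: ∅ (Q stuck)

a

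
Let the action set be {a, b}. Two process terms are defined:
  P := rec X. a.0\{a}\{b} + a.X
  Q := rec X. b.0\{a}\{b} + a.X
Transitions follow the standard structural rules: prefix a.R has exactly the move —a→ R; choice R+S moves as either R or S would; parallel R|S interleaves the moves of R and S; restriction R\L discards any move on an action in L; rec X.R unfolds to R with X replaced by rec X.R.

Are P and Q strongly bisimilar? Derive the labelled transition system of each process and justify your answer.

not bisimilar

LTS(P): 2 reachable states
  m0 = rec X. a.0\{a}\{b} + a.X | =a=> m0, =a=> m1
  m1 = 0\{a}\{b} | (no moves)
LTS(Q): 2 reachable states
  n0 = rec X. b.0\{a}\{b} + a.X | =a=> n0, =b=> n1
  n1 = 0\{a}\{b} | (no moves)
Coarsest stable partition (strong bisimilarity classes):
  B0 = {m0}
  B1 = {m1, n1}
  B2 = {n0}
m0 ∈ B0, n0 ∈ B2 → different blocks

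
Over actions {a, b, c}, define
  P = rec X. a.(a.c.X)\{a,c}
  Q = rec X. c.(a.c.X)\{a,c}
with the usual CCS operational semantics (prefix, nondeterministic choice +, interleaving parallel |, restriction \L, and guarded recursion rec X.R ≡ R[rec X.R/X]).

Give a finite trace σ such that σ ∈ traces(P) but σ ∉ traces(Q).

a

P's transition system — 2 states:
  s0 = rec X. a.(a.c.X)\{a,c} | -a-> s1
  s1 = (a.c.(rec X. a.(a.c.X)\{a,c}))\{a,c} | ∅
Q's transition system — 2 states:
  t0 = rec X. c.(a.c.X)\{a,c} | -c-> t1
  t1 = (a.c.(rec X. c.(a.c.X)\{a,c}))\{a,c} | ∅
Run σ = ⟨a⟩ on P: start {s0}
  [1] a ⇒ {s1}
  ✓ P
Run σ = ⟨a⟩ on Q: start {t0}
  [1] a ⇒ ∅ (Q stuck)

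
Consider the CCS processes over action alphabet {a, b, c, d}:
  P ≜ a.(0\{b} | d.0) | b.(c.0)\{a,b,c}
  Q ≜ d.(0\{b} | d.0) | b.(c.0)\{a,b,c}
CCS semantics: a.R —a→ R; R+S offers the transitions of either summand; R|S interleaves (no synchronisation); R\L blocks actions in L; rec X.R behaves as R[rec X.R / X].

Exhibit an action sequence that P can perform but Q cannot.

a

LTS(P): 6 reachable states
  p0 = a.(0\{b} | d.0) | b.(c.0)\{a,b,c} :: -a-> p1, -b-> p2
  p1 = 0\{b} | d.0 | b.(c.0)\{a,b,c} :: -b-> p3, -d-> p4
  p2 = a.(0\{b} | d.0) | (c.0)\{a,b,c} :: -a-> p3
  p3 = 0\{b} | d.0 | (c.0)\{a,b,c} :: -d-> p5
  p4 = 0\{b} | 0 | b.(c.0)\{a,b,c} :: -b-> p5
  p5 = 0\{b} | 0 | (c.0)\{a,b,c} :: ∅
LTS(Q): 6 reachable states
  q0 = d.(0\{b} | d.0) | b.(c.0)\{a,b,c} :: -b-> q1, -d-> q2
  q1 = d.(0\{b} | d.0) | (c.0)\{a,b,c} :: -d-> q3
  q2 = 0\{b} | d.0 | b.(c.0)\{a,b,c} :: -b-> q3, -d-> q4
  q3 = 0\{b} | d.0 | (c.0)\{a,b,c} :: -d-> q5
  q4 = 0\{b} | 0 | b.(c.0)\{a,b,c} :: -b-> q5
  q5 = 0\{b} | 0 | (c.0)\{a,b,c} :: ∅
Executing a from P (initial set {p0}):
  [1] a ⇒ {p1}
  ✓ P
Executing a from Q (initial set {q0}):
  [1] a ⇒ no successor for Q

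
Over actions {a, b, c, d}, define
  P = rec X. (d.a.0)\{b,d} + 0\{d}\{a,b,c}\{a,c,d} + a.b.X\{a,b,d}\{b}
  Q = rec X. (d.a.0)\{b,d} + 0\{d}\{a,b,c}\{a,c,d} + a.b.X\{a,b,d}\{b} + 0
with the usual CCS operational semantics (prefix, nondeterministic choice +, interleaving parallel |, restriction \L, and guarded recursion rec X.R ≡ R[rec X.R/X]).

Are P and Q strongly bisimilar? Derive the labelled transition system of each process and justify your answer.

P ~ Q

P's transition system — 3 states:
  s0 = rec X. (d.a.0)\{b,d} + 0\{d}\{a,b,c}\{a,c,d} + a.b.X\{a,b,d}\{b} :: =a=> s1
  s1 = b.(rec X. (d.a.0)\{b,d} + 0\{d}\{a,b,c}\{a,c,d} + a.b.X\{a,b,d}\{b})\{a,b,d}\{b} :: =b=> s2
  s2 = (rec X. (d.a.0)\{b,d} + 0\{d}\{a,b,c}\{a,c,d} + a.b.X\{a,b,d}\{b})\{a,b,d}\{b} :: stopped
Q's transition system — 3 states:
  t0 = rec X. (d.a.0)\{b,d} + 0\{d}\{a,b,c}\{a,c,d} + a.b.X\{a,b,d}\{b} + 0 :: =a=> t1
  t1 = b.(rec X. (d.a.0)\{b,d} + 0\{d}\{a,b,c}\{a,c,d} + a.b.X\{a,b,d}\{b} + 0)\{a,b,d}\{b} :: =b=> t2
  t2 = (rec X. (d.a.0)\{b,d} + 0\{d}\{a,b,c}\{a,c,d} + a.b.X\{a,b,d}\{b} + 0)\{a,b,d}\{b} :: stopped
Partition-refinement fixed point:
  B0 = {s0, t0}
  B1 = {s1, t1}
  B2 = {s2, t2}
s0 ∈ B0, t0 ∈ B0 → same block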